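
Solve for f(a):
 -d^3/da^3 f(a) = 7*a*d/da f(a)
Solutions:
 f(a) = C1 + Integral(C2*airyai(-7^(1/3)*a) + C3*airybi(-7^(1/3)*a), a)


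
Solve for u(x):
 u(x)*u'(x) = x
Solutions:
 u(x) = -sqrt(C1 + x^2)
 u(x) = sqrt(C1 + x^2)


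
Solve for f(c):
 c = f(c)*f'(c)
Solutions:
 f(c) = -sqrt(C1 + c^2)
 f(c) = sqrt(C1 + c^2)


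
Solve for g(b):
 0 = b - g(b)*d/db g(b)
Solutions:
 g(b) = -sqrt(C1 + b^2)
 g(b) = sqrt(C1 + b^2)


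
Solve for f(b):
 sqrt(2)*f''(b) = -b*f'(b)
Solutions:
 f(b) = C1 + C2*erf(2^(1/4)*b/2)


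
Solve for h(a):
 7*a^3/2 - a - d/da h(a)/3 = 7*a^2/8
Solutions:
 h(a) = C1 + 21*a^4/8 - 7*a^3/8 - 3*a^2/2


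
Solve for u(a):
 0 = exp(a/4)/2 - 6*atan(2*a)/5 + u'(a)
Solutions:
 u(a) = C1 + 6*a*atan(2*a)/5 - 2*exp(a/4) - 3*log(4*a^2 + 1)/10


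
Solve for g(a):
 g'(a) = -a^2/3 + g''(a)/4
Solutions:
 g(a) = C1 + C2*exp(4*a) - a^3/9 - a^2/12 - a/24


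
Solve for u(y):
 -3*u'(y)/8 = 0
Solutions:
 u(y) = C1


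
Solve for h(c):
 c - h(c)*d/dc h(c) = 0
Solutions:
 h(c) = -sqrt(C1 + c^2)
 h(c) = sqrt(C1 + c^2)


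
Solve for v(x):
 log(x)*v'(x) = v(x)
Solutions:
 v(x) = C1*exp(li(x))


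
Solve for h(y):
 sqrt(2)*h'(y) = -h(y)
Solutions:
 h(y) = C1*exp(-sqrt(2)*y/2)


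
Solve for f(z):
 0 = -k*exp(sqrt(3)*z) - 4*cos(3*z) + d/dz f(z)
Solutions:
 f(z) = C1 + sqrt(3)*k*exp(sqrt(3)*z)/3 + 4*sin(3*z)/3


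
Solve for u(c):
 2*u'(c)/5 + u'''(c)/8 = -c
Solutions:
 u(c) = C1 + C2*sin(4*sqrt(5)*c/5) + C3*cos(4*sqrt(5)*c/5) - 5*c^2/4


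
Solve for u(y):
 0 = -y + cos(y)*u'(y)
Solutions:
 u(y) = C1 + Integral(y/cos(y), y)


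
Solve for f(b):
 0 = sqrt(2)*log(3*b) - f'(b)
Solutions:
 f(b) = C1 + sqrt(2)*b*log(b) - sqrt(2)*b + sqrt(2)*b*log(3)


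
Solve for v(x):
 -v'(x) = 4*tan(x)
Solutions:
 v(x) = C1 + 4*log(cos(x))


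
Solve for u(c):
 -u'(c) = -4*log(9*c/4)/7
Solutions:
 u(c) = C1 + 4*c*log(c)/7 - 8*c*log(2)/7 - 4*c/7 + 8*c*log(3)/7


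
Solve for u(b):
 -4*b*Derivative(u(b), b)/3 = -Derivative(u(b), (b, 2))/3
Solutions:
 u(b) = C1 + C2*erfi(sqrt(2)*b)


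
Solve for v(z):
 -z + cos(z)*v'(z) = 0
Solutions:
 v(z) = C1 + Integral(z/cos(z), z)


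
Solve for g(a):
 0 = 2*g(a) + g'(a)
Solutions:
 g(a) = C1*exp(-2*a)


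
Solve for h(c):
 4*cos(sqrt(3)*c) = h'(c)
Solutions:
 h(c) = C1 + 4*sqrt(3)*sin(sqrt(3)*c)/3


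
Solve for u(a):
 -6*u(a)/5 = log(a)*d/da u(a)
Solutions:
 u(a) = C1*exp(-6*li(a)/5)


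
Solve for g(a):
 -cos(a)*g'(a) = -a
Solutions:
 g(a) = C1 + Integral(a/cos(a), a)


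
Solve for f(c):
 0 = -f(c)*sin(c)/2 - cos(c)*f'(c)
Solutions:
 f(c) = C1*sqrt(cos(c))


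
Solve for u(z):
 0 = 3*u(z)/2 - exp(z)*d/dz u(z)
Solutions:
 u(z) = C1*exp(-3*exp(-z)/2)


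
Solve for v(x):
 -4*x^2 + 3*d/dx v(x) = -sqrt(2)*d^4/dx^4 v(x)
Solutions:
 v(x) = C1 + C4*exp(-2^(5/6)*3^(1/3)*x/2) + 4*x^3/9 + (C2*sin(6^(5/6)*x/4) + C3*cos(6^(5/6)*x/4))*exp(2^(5/6)*3^(1/3)*x/4)


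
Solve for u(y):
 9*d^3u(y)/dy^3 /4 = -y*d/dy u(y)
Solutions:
 u(y) = C1 + Integral(C2*airyai(-2^(2/3)*3^(1/3)*y/3) + C3*airybi(-2^(2/3)*3^(1/3)*y/3), y)


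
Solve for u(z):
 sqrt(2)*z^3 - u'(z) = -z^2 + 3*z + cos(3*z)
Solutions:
 u(z) = C1 + sqrt(2)*z^4/4 + z^3/3 - 3*z^2/2 - sin(3*z)/3


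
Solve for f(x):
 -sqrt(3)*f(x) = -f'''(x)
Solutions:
 f(x) = C3*exp(3^(1/6)*x) + (C1*sin(3^(2/3)*x/2) + C2*cos(3^(2/3)*x/2))*exp(-3^(1/6)*x/2)


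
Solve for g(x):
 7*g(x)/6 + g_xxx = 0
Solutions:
 g(x) = C3*exp(-6^(2/3)*7^(1/3)*x/6) + (C1*sin(2^(2/3)*3^(1/6)*7^(1/3)*x/4) + C2*cos(2^(2/3)*3^(1/6)*7^(1/3)*x/4))*exp(6^(2/3)*7^(1/3)*x/12)


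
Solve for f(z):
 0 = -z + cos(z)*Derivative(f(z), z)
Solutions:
 f(z) = C1 + Integral(z/cos(z), z)


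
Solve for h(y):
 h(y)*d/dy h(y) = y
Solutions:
 h(y) = -sqrt(C1 + y^2)
 h(y) = sqrt(C1 + y^2)


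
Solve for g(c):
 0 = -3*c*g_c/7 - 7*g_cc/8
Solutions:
 g(c) = C1 + C2*erf(2*sqrt(3)*c/7)


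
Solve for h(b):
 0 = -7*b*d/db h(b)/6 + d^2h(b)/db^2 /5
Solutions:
 h(b) = C1 + C2*erfi(sqrt(105)*b/6)


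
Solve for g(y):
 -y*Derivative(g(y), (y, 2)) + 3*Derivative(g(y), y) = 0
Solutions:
 g(y) = C1 + C2*y^4


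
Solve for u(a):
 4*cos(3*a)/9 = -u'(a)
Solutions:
 u(a) = C1 - 4*sin(3*a)/27


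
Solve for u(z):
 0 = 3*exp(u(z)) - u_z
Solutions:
 u(z) = log(-1/(C1 + 3*z))


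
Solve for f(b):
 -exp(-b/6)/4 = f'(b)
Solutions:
 f(b) = C1 + 3*exp(-b/6)/2


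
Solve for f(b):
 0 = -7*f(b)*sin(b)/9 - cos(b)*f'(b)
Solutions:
 f(b) = C1*cos(b)^(7/9)


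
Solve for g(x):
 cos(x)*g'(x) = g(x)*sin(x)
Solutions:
 g(x) = C1/cos(x)


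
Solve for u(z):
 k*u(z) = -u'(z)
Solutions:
 u(z) = C1*exp(-k*z)


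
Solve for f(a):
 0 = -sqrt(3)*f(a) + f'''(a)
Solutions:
 f(a) = C3*exp(3^(1/6)*a) + (C1*sin(3^(2/3)*a/2) + C2*cos(3^(2/3)*a/2))*exp(-3^(1/6)*a/2)


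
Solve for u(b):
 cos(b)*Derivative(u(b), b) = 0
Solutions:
 u(b) = C1


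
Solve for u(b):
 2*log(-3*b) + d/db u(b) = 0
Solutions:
 u(b) = C1 - 2*b*log(-b) + 2*b*(1 - log(3))


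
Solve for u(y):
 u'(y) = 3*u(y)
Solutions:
 u(y) = C1*exp(3*y)


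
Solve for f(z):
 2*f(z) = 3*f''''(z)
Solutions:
 f(z) = C1*exp(-2^(1/4)*3^(3/4)*z/3) + C2*exp(2^(1/4)*3^(3/4)*z/3) + C3*sin(2^(1/4)*3^(3/4)*z/3) + C4*cos(2^(1/4)*3^(3/4)*z/3)


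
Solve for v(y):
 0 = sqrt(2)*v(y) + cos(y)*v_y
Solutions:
 v(y) = C1*(sin(y) - 1)^(sqrt(2)/2)/(sin(y) + 1)^(sqrt(2)/2)


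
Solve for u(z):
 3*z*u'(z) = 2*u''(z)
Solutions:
 u(z) = C1 + C2*erfi(sqrt(3)*z/2)


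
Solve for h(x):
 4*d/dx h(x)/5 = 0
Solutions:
 h(x) = C1


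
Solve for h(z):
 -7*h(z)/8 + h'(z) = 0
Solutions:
 h(z) = C1*exp(7*z/8)


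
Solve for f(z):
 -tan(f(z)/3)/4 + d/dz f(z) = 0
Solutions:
 f(z) = -3*asin(C1*exp(z/12)) + 3*pi
 f(z) = 3*asin(C1*exp(z/12))


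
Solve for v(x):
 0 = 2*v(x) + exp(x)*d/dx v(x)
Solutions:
 v(x) = C1*exp(2*exp(-x))


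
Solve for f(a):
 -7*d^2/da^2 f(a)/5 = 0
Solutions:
 f(a) = C1 + C2*a


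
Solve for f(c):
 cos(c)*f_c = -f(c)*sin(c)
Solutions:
 f(c) = C1*cos(c)


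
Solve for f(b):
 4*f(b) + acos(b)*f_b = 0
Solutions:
 f(b) = C1*exp(-4*Integral(1/acos(b), b))


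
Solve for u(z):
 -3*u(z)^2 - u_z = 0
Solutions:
 u(z) = 1/(C1 + 3*z)


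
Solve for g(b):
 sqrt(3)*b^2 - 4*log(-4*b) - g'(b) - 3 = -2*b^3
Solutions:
 g(b) = C1 + b^4/2 + sqrt(3)*b^3/3 - 4*b*log(-b) + b*(1 - 8*log(2))


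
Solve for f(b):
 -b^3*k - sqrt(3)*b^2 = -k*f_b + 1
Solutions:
 f(b) = C1 + b^4/4 + sqrt(3)*b^3/(3*k) + b/k


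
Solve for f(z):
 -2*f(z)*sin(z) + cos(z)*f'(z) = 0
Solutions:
 f(z) = C1/cos(z)^2


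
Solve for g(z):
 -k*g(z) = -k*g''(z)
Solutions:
 g(z) = C1*exp(-z) + C2*exp(z)


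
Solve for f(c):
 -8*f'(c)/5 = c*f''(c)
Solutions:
 f(c) = C1 + C2/c^(3/5)


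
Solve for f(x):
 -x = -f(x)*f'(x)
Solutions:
 f(x) = -sqrt(C1 + x^2)
 f(x) = sqrt(C1 + x^2)


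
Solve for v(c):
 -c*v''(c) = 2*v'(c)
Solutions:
 v(c) = C1 + C2/c


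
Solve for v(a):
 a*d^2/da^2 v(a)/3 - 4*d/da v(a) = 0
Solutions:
 v(a) = C1 + C2*a^13


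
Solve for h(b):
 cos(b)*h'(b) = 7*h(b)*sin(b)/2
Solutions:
 h(b) = C1/cos(b)^(7/2)


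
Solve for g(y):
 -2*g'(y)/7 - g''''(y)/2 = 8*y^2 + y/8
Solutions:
 g(y) = C1 + C4*exp(-14^(2/3)*y/7) - 28*y^3/3 - 7*y^2/32 + (C2*sin(14^(2/3)*sqrt(3)*y/14) + C3*cos(14^(2/3)*sqrt(3)*y/14))*exp(14^(2/3)*y/14)


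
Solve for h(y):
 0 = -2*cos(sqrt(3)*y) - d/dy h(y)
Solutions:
 h(y) = C1 - 2*sqrt(3)*sin(sqrt(3)*y)/3


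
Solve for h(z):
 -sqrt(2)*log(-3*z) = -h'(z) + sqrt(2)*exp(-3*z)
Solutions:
 h(z) = C1 + sqrt(2)*z*log(-z) + sqrt(2)*z*(-1 + log(3)) - sqrt(2)*exp(-3*z)/3


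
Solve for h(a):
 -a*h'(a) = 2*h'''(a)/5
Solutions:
 h(a) = C1 + Integral(C2*airyai(-2^(2/3)*5^(1/3)*a/2) + C3*airybi(-2^(2/3)*5^(1/3)*a/2), a)


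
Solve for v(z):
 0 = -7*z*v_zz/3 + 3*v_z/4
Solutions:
 v(z) = C1 + C2*z^(37/28)


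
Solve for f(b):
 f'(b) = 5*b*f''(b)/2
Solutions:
 f(b) = C1 + C2*b^(7/5)


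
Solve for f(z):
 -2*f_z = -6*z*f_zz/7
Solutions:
 f(z) = C1 + C2*z^(10/3)


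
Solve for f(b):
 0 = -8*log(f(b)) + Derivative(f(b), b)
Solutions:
 li(f(b)) = C1 + 8*b


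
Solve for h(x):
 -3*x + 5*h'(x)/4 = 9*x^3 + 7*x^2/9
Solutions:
 h(x) = C1 + 9*x^4/5 + 28*x^3/135 + 6*x^2/5


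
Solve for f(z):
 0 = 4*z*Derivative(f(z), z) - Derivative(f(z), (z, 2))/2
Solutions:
 f(z) = C1 + C2*erfi(2*z)


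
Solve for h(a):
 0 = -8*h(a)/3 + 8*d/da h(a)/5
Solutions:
 h(a) = C1*exp(5*a/3)


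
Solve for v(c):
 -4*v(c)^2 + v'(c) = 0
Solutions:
 v(c) = -1/(C1 + 4*c)


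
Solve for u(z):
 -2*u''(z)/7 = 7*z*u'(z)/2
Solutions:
 u(z) = C1 + C2*erf(7*sqrt(2)*z/4)


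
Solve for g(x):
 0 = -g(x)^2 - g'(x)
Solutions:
 g(x) = 1/(C1 + x)


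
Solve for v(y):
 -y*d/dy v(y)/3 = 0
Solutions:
 v(y) = C1


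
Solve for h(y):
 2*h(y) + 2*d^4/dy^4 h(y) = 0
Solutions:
 h(y) = (C1*sin(sqrt(2)*y/2) + C2*cos(sqrt(2)*y/2))*exp(-sqrt(2)*y/2) + (C3*sin(sqrt(2)*y/2) + C4*cos(sqrt(2)*y/2))*exp(sqrt(2)*y/2)


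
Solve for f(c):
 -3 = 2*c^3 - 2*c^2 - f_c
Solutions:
 f(c) = C1 + c^4/2 - 2*c^3/3 + 3*c


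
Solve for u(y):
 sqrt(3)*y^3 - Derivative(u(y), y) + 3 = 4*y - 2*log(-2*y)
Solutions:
 u(y) = C1 + sqrt(3)*y^4/4 - 2*y^2 + 2*y*log(-y) + y*(1 + 2*log(2))


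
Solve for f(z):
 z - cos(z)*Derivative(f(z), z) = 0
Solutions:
 f(z) = C1 + Integral(z/cos(z), z)


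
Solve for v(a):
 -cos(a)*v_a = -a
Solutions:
 v(a) = C1 + Integral(a/cos(a), a)


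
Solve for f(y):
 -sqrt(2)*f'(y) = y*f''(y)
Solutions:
 f(y) = C1 + C2*y^(1 - sqrt(2))


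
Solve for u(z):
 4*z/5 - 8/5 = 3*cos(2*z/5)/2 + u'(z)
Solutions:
 u(z) = C1 + 2*z^2/5 - 8*z/5 - 15*sin(2*z/5)/4


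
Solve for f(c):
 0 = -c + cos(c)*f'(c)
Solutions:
 f(c) = C1 + Integral(c/cos(c), c)


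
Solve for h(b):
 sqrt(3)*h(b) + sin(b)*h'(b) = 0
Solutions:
 h(b) = C1*(cos(b) + 1)^(sqrt(3)/2)/(cos(b) - 1)^(sqrt(3)/2)


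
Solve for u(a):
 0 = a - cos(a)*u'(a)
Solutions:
 u(a) = C1 + Integral(a/cos(a), a)


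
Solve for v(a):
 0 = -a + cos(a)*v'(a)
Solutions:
 v(a) = C1 + Integral(a/cos(a), a)


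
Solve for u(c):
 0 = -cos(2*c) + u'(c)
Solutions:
 u(c) = C1 + sin(2*c)/2


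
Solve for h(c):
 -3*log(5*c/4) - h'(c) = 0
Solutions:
 h(c) = C1 - 3*c*log(c) + c*log(64/125) + 3*c


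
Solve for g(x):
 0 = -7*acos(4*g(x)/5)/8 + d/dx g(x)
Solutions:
 Integral(1/acos(4*_y/5), (_y, g(x))) = C1 + 7*x/8


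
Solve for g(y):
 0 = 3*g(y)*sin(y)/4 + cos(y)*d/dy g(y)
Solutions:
 g(y) = C1*cos(y)^(3/4)


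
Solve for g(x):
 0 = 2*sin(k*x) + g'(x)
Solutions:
 g(x) = C1 + 2*cos(k*x)/k


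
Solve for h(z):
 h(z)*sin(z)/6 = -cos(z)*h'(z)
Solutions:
 h(z) = C1*cos(z)^(1/6)


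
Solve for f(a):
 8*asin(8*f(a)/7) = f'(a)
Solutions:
 Integral(1/asin(8*_y/7), (_y, f(a))) = C1 + 8*a


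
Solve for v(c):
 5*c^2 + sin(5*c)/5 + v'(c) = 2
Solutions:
 v(c) = C1 - 5*c^3/3 + 2*c + cos(5*c)/25


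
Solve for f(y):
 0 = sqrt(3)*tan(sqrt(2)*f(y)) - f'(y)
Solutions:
 f(y) = sqrt(2)*(pi - asin(C1*exp(sqrt(6)*y)))/2
 f(y) = sqrt(2)*asin(C1*exp(sqrt(6)*y))/2


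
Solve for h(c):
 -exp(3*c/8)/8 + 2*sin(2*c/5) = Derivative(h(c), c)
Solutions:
 h(c) = C1 - exp(3*c/8)/3 - 5*cos(2*c/5)


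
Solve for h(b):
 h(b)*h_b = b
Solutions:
 h(b) = -sqrt(C1 + b^2)
 h(b) = sqrt(C1 + b^2)


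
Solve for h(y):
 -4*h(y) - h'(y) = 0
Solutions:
 h(y) = C1*exp(-4*y)


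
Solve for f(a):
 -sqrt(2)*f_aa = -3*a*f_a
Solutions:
 f(a) = C1 + C2*erfi(2^(1/4)*sqrt(3)*a/2)


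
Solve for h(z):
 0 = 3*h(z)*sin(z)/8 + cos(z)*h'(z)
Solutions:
 h(z) = C1*cos(z)^(3/8)


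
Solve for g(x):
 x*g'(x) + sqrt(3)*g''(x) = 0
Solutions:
 g(x) = C1 + C2*erf(sqrt(2)*3^(3/4)*x/6)


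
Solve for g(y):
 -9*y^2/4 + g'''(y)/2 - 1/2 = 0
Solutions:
 g(y) = C1 + C2*y + C3*y^2 + 3*y^5/40 + y^3/6


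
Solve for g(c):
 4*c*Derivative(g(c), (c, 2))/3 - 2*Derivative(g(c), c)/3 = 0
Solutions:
 g(c) = C1 + C2*c^(3/2)


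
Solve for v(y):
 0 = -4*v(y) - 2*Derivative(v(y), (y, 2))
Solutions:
 v(y) = C1*sin(sqrt(2)*y) + C2*cos(sqrt(2)*y)


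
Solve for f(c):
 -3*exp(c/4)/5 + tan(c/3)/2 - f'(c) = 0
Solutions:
 f(c) = C1 - 12*exp(c/4)/5 - 3*log(cos(c/3))/2


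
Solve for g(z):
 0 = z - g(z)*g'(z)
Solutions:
 g(z) = -sqrt(C1 + z^2)
 g(z) = sqrt(C1 + z^2)


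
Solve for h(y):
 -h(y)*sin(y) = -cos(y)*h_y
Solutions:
 h(y) = C1/cos(y)


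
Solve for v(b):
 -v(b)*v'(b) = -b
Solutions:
 v(b) = -sqrt(C1 + b^2)
 v(b) = sqrt(C1 + b^2)


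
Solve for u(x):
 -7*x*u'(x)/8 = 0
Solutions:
 u(x) = C1


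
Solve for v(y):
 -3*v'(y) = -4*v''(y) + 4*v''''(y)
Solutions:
 v(y) = C1 + C2*exp(3^(1/3)*y*(4*3^(1/3)/(sqrt(537) + 27)^(1/3) + (sqrt(537) + 27)^(1/3))/12)*sin(3^(1/6)*y*(-3^(2/3)*(sqrt(537) + 27)^(1/3)/12 + (sqrt(537) + 27)^(-1/3))) + C3*exp(3^(1/3)*y*(4*3^(1/3)/(sqrt(537) + 27)^(1/3) + (sqrt(537) + 27)^(1/3))/12)*cos(3^(1/6)*y*(-3^(2/3)*(sqrt(537) + 27)^(1/3)/12 + (sqrt(537) + 27)^(-1/3))) + C4*exp(-3^(1/3)*y*(4*3^(1/3)/(sqrt(537) + 27)^(1/3) + (sqrt(537) + 27)^(1/3))/6)


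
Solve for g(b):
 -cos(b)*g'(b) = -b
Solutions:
 g(b) = C1 + Integral(b/cos(b), b)


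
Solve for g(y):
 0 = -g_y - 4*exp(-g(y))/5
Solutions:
 g(y) = log(C1 - 4*y/5)


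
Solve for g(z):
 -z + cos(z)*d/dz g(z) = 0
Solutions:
 g(z) = C1 + Integral(z/cos(z), z)


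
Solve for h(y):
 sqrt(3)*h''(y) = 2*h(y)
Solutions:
 h(y) = C1*exp(-sqrt(2)*3^(3/4)*y/3) + C2*exp(sqrt(2)*3^(3/4)*y/3)


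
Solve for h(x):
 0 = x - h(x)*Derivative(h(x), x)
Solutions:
 h(x) = -sqrt(C1 + x^2)
 h(x) = sqrt(C1 + x^2)


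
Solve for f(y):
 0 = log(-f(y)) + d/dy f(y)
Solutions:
 -li(-f(y)) = C1 - y


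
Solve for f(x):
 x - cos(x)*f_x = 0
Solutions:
 f(x) = C1 + Integral(x/cos(x), x)


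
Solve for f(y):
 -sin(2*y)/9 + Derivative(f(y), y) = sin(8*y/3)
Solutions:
 f(y) = C1 - cos(2*y)/18 - 3*cos(8*y/3)/8


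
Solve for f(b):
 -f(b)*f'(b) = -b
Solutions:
 f(b) = -sqrt(C1 + b^2)
 f(b) = sqrt(C1 + b^2)


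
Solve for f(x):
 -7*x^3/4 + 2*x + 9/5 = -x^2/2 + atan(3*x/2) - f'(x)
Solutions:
 f(x) = C1 + 7*x^4/16 - x^3/6 - x^2 + x*atan(3*x/2) - 9*x/5 - log(9*x^2 + 4)/3


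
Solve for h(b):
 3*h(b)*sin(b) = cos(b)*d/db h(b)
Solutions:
 h(b) = C1/cos(b)^3


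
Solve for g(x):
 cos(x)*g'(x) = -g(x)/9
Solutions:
 g(x) = C1*(sin(x) - 1)^(1/18)/(sin(x) + 1)^(1/18)


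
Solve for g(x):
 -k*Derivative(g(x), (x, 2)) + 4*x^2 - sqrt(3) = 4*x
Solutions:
 g(x) = C1 + C2*x + x^4/(3*k) - 2*x^3/(3*k) - sqrt(3)*x^2/(2*k)


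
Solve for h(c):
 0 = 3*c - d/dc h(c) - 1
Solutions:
 h(c) = C1 + 3*c^2/2 - c


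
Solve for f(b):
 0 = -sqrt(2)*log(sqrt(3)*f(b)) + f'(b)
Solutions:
 -sqrt(2)*Integral(1/(2*log(_y) + log(3)), (_y, f(b))) = C1 - b


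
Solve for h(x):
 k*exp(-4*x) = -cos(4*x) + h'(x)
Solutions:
 h(x) = C1 - k*exp(-4*x)/4 + sin(4*x)/4


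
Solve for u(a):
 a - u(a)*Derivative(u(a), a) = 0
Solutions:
 u(a) = -sqrt(C1 + a^2)
 u(a) = sqrt(C1 + a^2)


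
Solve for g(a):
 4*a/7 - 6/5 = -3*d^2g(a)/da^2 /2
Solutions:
 g(a) = C1 + C2*a - 4*a^3/63 + 2*a^2/5


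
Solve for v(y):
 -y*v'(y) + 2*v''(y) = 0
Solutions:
 v(y) = C1 + C2*erfi(y/2)


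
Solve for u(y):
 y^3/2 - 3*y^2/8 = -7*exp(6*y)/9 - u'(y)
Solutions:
 u(y) = C1 - y^4/8 + y^3/8 - 7*exp(6*y)/54


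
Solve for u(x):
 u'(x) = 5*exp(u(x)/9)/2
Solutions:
 u(x) = 9*log(-1/(C1 + 5*x)) + 9*log(18)


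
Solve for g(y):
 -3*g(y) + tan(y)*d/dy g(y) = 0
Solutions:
 g(y) = C1*sin(y)^3


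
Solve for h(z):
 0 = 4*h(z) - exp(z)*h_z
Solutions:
 h(z) = C1*exp(-4*exp(-z))


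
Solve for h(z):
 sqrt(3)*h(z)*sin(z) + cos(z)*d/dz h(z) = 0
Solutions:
 h(z) = C1*cos(z)^(sqrt(3))


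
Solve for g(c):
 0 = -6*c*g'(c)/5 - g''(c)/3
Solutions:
 g(c) = C1 + C2*erf(3*sqrt(5)*c/5)


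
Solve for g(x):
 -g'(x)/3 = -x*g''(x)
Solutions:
 g(x) = C1 + C2*x^(4/3)


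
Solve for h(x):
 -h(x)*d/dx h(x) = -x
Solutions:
 h(x) = -sqrt(C1 + x^2)
 h(x) = sqrt(C1 + x^2)


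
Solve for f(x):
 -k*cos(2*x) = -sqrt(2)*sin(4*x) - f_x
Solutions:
 f(x) = C1 + k*sin(2*x)/2 + sqrt(2)*cos(4*x)/4


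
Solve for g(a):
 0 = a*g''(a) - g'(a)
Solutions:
 g(a) = C1 + C2*a^2


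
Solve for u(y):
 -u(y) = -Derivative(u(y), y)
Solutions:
 u(y) = C1*exp(y)


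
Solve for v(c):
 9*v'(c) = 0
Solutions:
 v(c) = C1


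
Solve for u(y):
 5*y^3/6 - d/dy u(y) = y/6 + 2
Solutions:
 u(y) = C1 + 5*y^4/24 - y^2/12 - 2*y


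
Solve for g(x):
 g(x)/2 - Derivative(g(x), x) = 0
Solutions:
 g(x) = C1*exp(x/2)


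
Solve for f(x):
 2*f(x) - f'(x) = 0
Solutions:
 f(x) = C1*exp(2*x)


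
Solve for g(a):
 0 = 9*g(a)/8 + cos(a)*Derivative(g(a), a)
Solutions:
 g(a) = C1*(sin(a) - 1)^(9/16)/(sin(a) + 1)^(9/16)


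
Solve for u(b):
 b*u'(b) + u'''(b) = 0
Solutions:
 u(b) = C1 + Integral(C2*airyai(-b) + C3*airybi(-b), b)


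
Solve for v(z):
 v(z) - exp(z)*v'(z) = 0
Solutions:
 v(z) = C1*exp(-exp(-z))


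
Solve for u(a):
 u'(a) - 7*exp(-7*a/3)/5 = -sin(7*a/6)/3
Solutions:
 u(a) = C1 + 2*cos(7*a/6)/7 - 3*exp(-7*a/3)/5


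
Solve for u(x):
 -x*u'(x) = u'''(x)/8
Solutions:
 u(x) = C1 + Integral(C2*airyai(-2*x) + C3*airybi(-2*x), x)


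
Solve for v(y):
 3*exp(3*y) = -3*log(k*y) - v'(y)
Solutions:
 v(y) = C1 - 3*y*log(k*y) + 3*y - exp(3*y)


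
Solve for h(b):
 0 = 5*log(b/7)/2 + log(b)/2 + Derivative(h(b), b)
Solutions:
 h(b) = C1 - 3*b*log(b) + 3*b + 5*b*log(7)/2


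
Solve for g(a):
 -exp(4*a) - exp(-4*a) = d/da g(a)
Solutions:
 g(a) = C1 - sinh(4*a)/2


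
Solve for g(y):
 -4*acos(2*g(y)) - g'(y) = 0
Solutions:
 Integral(1/acos(2*_y), (_y, g(y))) = C1 - 4*y


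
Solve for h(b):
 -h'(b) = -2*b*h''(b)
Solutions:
 h(b) = C1 + C2*b^(3/2)


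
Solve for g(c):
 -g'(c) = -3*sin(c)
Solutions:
 g(c) = C1 - 3*cos(c)


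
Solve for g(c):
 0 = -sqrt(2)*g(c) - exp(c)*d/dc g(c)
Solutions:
 g(c) = C1*exp(sqrt(2)*exp(-c))


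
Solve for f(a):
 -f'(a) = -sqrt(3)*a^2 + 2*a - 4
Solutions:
 f(a) = C1 + sqrt(3)*a^3/3 - a^2 + 4*a


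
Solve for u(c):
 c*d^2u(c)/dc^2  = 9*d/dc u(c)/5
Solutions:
 u(c) = C1 + C2*c^(14/5)


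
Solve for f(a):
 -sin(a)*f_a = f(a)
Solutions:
 f(a) = C1*sqrt(cos(a) + 1)/sqrt(cos(a) - 1)


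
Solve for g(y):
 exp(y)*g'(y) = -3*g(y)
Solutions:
 g(y) = C1*exp(3*exp(-y))


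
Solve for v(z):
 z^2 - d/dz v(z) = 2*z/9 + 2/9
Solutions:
 v(z) = C1 + z^3/3 - z^2/9 - 2*z/9


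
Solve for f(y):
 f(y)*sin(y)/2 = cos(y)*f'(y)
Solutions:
 f(y) = C1/sqrt(cos(y))


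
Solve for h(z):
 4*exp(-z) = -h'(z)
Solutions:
 h(z) = C1 + 4*exp(-z)


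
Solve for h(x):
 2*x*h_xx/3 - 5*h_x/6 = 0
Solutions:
 h(x) = C1 + C2*x^(9/4)


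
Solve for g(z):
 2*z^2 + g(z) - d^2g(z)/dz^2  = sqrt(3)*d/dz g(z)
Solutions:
 g(z) = C1*exp(z*(-sqrt(3) + sqrt(7))/2) + C2*exp(-z*(sqrt(3) + sqrt(7))/2) - 2*z^2 - 4*sqrt(3)*z - 16


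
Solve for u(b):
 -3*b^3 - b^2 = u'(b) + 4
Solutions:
 u(b) = C1 - 3*b^4/4 - b^3/3 - 4*b


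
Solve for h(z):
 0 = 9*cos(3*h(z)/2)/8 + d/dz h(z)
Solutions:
 9*z/8 - log(sin(3*h(z)/2) - 1)/3 + log(sin(3*h(z)/2) + 1)/3 = C1


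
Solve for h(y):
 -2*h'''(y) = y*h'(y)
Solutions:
 h(y) = C1 + Integral(C2*airyai(-2^(2/3)*y/2) + C3*airybi(-2^(2/3)*y/2), y)


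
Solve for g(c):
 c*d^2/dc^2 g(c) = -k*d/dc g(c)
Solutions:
 g(c) = C1 + c^(1 - re(k))*(C2*sin(log(c)*Abs(im(k))) + C3*cos(log(c)*im(k)))


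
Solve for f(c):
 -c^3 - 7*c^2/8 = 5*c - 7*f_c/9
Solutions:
 f(c) = C1 + 9*c^4/28 + 3*c^3/8 + 45*c^2/14


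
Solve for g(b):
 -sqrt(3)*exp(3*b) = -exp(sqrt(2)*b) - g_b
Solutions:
 g(b) = C1 + sqrt(3)*exp(3*b)/3 - sqrt(2)*exp(sqrt(2)*b)/2


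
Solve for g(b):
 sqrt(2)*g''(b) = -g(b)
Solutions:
 g(b) = C1*sin(2^(3/4)*b/2) + C2*cos(2^(3/4)*b/2)


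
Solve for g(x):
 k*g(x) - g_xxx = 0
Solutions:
 g(x) = C1*exp(k^(1/3)*x) + C2*exp(k^(1/3)*x*(-1 + sqrt(3)*I)/2) + C3*exp(-k^(1/3)*x*(1 + sqrt(3)*I)/2)


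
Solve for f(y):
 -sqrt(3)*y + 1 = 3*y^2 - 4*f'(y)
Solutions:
 f(y) = C1 + y^3/4 + sqrt(3)*y^2/8 - y/4


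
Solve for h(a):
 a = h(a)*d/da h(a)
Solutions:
 h(a) = -sqrt(C1 + a^2)
 h(a) = sqrt(C1 + a^2)


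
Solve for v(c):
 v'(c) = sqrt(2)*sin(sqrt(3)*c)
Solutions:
 v(c) = C1 - sqrt(6)*cos(sqrt(3)*c)/3


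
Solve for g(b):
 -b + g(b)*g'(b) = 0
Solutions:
 g(b) = -sqrt(C1 + b^2)
 g(b) = sqrt(C1 + b^2)


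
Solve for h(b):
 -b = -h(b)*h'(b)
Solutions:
 h(b) = -sqrt(C1 + b^2)
 h(b) = sqrt(C1 + b^2)


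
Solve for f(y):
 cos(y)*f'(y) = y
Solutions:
 f(y) = C1 + Integral(y/cos(y), y)


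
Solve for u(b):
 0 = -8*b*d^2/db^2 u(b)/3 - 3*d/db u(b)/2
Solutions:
 u(b) = C1 + C2*b^(7/16)


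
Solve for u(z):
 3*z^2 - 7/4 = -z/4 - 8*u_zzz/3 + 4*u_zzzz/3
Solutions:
 u(z) = C1 + C2*z + C3*z^2 + C4*exp(2*z) - 3*z^5/160 - 13*z^4/256 + z^3/128


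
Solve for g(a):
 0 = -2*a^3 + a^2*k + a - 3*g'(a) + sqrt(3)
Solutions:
 g(a) = C1 - a^4/6 + a^3*k/9 + a^2/6 + sqrt(3)*a/3


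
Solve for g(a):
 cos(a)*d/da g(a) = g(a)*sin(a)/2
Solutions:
 g(a) = C1/sqrt(cos(a))


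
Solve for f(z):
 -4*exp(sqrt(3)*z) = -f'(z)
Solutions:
 f(z) = C1 + 4*sqrt(3)*exp(sqrt(3)*z)/3


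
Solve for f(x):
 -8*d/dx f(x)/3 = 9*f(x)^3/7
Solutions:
 f(x) = -2*sqrt(7)*sqrt(-1/(C1 - 27*x))
 f(x) = 2*sqrt(7)*sqrt(-1/(C1 - 27*x))


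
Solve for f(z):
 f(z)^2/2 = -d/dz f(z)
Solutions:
 f(z) = 2/(C1 + z)


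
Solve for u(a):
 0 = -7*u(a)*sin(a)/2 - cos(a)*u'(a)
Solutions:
 u(a) = C1*cos(a)^(7/2)


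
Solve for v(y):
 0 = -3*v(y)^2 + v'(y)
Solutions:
 v(y) = -1/(C1 + 3*y)


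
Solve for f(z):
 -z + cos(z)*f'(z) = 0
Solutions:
 f(z) = C1 + Integral(z/cos(z), z)


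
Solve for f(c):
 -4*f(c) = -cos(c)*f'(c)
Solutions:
 f(c) = C1*(sin(c)^2 + 2*sin(c) + 1)/(sin(c)^2 - 2*sin(c) + 1)


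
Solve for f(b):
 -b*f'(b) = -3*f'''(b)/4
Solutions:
 f(b) = C1 + Integral(C2*airyai(6^(2/3)*b/3) + C3*airybi(6^(2/3)*b/3), b)


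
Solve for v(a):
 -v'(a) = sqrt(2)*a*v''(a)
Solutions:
 v(a) = C1 + C2*a^(1 - sqrt(2)/2)


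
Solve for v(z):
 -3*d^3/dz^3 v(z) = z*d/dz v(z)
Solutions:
 v(z) = C1 + Integral(C2*airyai(-3^(2/3)*z/3) + C3*airybi(-3^(2/3)*z/3), z)


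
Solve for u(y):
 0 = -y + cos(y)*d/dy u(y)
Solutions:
 u(y) = C1 + Integral(y/cos(y), y)


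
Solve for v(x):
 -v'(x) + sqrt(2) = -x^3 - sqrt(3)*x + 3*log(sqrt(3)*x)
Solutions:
 v(x) = C1 + x^4/4 + sqrt(3)*x^2/2 - 3*x*log(x) - 3*x*log(3)/2 + sqrt(2)*x + 3*x


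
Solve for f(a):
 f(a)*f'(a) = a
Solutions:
 f(a) = -sqrt(C1 + a^2)
 f(a) = sqrt(C1 + a^2)


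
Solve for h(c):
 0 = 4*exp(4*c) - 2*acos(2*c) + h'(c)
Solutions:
 h(c) = C1 + 2*c*acos(2*c) - sqrt(1 - 4*c^2) - exp(4*c)


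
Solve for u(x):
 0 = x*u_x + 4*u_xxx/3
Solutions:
 u(x) = C1 + Integral(C2*airyai(-6^(1/3)*x/2) + C3*airybi(-6^(1/3)*x/2), x)


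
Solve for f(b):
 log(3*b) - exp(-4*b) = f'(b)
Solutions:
 f(b) = C1 + b*log(b) + b*(-1 + log(3)) + exp(-4*b)/4


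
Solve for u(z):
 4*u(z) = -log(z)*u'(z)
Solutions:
 u(z) = C1*exp(-4*li(z))


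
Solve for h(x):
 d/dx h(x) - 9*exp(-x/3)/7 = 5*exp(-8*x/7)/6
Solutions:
 h(x) = C1 - 27*exp(-x/3)/7 - 35*exp(-8*x/7)/48


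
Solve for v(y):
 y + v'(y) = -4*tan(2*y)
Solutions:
 v(y) = C1 - y^2/2 + 2*log(cos(2*y))


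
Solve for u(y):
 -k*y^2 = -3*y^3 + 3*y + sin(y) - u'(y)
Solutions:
 u(y) = C1 + k*y^3/3 - 3*y^4/4 + 3*y^2/2 - cos(y)


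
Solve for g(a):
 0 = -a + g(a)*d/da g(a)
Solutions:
 g(a) = -sqrt(C1 + a^2)
 g(a) = sqrt(C1 + a^2)


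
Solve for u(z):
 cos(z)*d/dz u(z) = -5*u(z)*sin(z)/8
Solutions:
 u(z) = C1*cos(z)^(5/8)


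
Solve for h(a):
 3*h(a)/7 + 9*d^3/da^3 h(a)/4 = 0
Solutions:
 h(a) = C3*exp(-42^(2/3)*a/21) + (C1*sin(14^(2/3)*3^(1/6)*a/14) + C2*cos(14^(2/3)*3^(1/6)*a/14))*exp(42^(2/3)*a/42)


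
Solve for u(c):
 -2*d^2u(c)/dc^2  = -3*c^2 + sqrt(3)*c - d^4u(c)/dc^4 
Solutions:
 u(c) = C1 + C2*c + C3*exp(-sqrt(2)*c) + C4*exp(sqrt(2)*c) + c^4/8 - sqrt(3)*c^3/12 + 3*c^2/4


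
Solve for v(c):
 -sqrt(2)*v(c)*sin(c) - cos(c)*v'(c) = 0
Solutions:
 v(c) = C1*cos(c)^(sqrt(2))


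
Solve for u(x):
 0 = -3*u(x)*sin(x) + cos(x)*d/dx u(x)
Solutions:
 u(x) = C1/cos(x)^3


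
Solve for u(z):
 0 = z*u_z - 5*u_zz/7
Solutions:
 u(z) = C1 + C2*erfi(sqrt(70)*z/10)


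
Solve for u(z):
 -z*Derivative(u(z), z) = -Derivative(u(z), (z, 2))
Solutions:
 u(z) = C1 + C2*erfi(sqrt(2)*z/2)


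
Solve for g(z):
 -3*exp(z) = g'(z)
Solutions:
 g(z) = C1 - 3*exp(z)


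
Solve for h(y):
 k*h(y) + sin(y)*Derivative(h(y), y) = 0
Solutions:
 h(y) = C1*exp(k*(-log(cos(y) - 1) + log(cos(y) + 1))/2)


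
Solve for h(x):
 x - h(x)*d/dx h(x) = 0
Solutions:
 h(x) = -sqrt(C1 + x^2)
 h(x) = sqrt(C1 + x^2)


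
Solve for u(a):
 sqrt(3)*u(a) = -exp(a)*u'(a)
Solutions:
 u(a) = C1*exp(sqrt(3)*exp(-a))


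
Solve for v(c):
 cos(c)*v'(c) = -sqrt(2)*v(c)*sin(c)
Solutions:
 v(c) = C1*cos(c)^(sqrt(2))


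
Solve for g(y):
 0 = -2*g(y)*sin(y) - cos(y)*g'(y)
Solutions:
 g(y) = C1*cos(y)^2


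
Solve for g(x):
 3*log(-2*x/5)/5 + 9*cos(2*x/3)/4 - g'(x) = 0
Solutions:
 g(x) = C1 + 3*x*log(-x)/5 - 3*x*log(5)/5 - 3*x/5 + 3*x*log(2)/5 + 27*sin(2*x/3)/8


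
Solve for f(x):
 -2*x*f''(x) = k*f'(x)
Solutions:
 f(x) = C1 + x^(1 - re(k)/2)*(C2*sin(log(x)*Abs(im(k))/2) + C3*cos(log(x)*im(k)/2))


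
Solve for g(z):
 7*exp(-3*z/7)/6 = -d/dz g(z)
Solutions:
 g(z) = C1 + 49*exp(-3*z/7)/18


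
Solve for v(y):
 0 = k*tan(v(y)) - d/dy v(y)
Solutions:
 v(y) = pi - asin(C1*exp(k*y))
 v(y) = asin(C1*exp(k*y))


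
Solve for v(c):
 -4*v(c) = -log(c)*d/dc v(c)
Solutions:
 v(c) = C1*exp(4*li(c))


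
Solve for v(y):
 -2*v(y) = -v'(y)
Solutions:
 v(y) = C1*exp(2*y)


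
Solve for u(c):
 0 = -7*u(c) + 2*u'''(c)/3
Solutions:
 u(c) = C3*exp(2^(2/3)*21^(1/3)*c/2) + (C1*sin(2^(2/3)*3^(5/6)*7^(1/3)*c/4) + C2*cos(2^(2/3)*3^(5/6)*7^(1/3)*c/4))*exp(-2^(2/3)*21^(1/3)*c/4)


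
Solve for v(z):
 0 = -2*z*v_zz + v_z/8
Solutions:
 v(z) = C1 + C2*z^(17/16)


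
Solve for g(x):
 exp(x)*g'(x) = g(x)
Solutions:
 g(x) = C1*exp(-exp(-x))


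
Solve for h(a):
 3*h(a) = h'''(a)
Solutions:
 h(a) = C3*exp(3^(1/3)*a) + (C1*sin(3^(5/6)*a/2) + C2*cos(3^(5/6)*a/2))*exp(-3^(1/3)*a/2)


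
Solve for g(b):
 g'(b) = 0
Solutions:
 g(b) = C1


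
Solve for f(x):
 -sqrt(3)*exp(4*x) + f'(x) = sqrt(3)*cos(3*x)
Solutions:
 f(x) = C1 + sqrt(3)*exp(4*x)/4 + sqrt(3)*sin(3*x)/3


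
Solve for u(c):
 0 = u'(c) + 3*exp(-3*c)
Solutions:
 u(c) = C1 + exp(-3*c)


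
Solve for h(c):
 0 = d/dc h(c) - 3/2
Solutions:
 h(c) = C1 + 3*c/2


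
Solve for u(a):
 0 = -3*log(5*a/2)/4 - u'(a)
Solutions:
 u(a) = C1 - 3*a*log(a)/4 - 3*a*log(5)/4 + 3*a*log(2)/4 + 3*a/4


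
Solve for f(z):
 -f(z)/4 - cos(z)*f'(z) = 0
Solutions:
 f(z) = C1*(sin(z) - 1)^(1/8)/(sin(z) + 1)^(1/8)


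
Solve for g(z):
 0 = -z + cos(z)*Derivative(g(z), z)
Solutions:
 g(z) = C1 + Integral(z/cos(z), z)


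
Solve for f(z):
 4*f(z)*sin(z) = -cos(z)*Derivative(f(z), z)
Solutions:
 f(z) = C1*cos(z)^4


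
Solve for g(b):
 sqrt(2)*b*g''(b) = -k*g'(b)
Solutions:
 g(b) = C1 + b^(-sqrt(2)*re(k)/2 + 1)*(C2*sin(sqrt(2)*log(b)*Abs(im(k))/2) + C3*cos(sqrt(2)*log(b)*im(k)/2))


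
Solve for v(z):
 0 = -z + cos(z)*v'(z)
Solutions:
 v(z) = C1 + Integral(z/cos(z), z)


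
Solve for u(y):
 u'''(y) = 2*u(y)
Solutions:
 u(y) = C3*exp(2^(1/3)*y) + (C1*sin(2^(1/3)*sqrt(3)*y/2) + C2*cos(2^(1/3)*sqrt(3)*y/2))*exp(-2^(1/3)*y/2)


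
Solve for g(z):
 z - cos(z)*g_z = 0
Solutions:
 g(z) = C1 + Integral(z/cos(z), z)


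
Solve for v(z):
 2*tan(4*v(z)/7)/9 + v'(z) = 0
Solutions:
 v(z) = -7*asin(C1*exp(-8*z/63))/4 + 7*pi/4
 v(z) = 7*asin(C1*exp(-8*z/63))/4


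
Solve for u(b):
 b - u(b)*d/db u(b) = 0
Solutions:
 u(b) = -sqrt(C1 + b^2)
 u(b) = sqrt(C1 + b^2)


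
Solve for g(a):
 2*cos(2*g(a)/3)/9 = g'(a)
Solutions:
 -2*a/9 - 3*log(sin(2*g(a)/3) - 1)/4 + 3*log(sin(2*g(a)/3) + 1)/4 = C1


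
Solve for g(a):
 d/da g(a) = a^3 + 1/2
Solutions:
 g(a) = C1 + a^4/4 + a/2


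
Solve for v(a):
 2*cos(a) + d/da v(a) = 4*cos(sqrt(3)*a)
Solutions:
 v(a) = C1 - 2*sin(a) + 4*sqrt(3)*sin(sqrt(3)*a)/3


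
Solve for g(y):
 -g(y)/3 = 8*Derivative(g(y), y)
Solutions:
 g(y) = C1*exp(-y/24)


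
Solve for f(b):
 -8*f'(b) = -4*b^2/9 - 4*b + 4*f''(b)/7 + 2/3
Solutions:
 f(b) = C1 + C2*exp(-14*b) + b^3/54 + 31*b^2/126 - 209*b/1764


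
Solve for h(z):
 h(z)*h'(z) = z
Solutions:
 h(z) = -sqrt(C1 + z^2)
 h(z) = sqrt(C1 + z^2)


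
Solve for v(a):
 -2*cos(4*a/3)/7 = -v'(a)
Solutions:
 v(a) = C1 + 3*sin(4*a/3)/14


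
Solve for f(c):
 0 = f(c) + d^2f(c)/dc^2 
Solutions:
 f(c) = C1*sin(c) + C2*cos(c)


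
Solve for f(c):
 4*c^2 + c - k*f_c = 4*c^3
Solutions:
 f(c) = C1 - c^4/k + 4*c^3/(3*k) + c^2/(2*k)


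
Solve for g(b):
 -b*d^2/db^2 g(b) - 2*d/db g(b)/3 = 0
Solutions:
 g(b) = C1 + C2*b^(1/3)


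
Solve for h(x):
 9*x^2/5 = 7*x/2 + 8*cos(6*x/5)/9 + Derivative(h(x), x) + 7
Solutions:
 h(x) = C1 + 3*x^3/5 - 7*x^2/4 - 7*x - 20*sin(6*x/5)/27


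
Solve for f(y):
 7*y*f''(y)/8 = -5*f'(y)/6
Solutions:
 f(y) = C1 + C2*y^(1/21)


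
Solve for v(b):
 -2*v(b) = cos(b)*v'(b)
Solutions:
 v(b) = C1*(sin(b) - 1)/(sin(b) + 1)


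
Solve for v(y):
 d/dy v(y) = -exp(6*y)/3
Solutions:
 v(y) = C1 - exp(6*y)/18


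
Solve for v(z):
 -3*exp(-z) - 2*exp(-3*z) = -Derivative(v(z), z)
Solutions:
 v(z) = C1 - 3*exp(-z) - 2*exp(-3*z)/3


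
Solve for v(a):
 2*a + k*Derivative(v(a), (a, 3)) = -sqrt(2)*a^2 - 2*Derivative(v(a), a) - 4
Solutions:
 v(a) = C1 + C2*exp(-sqrt(2)*a*sqrt(-1/k)) + C3*exp(sqrt(2)*a*sqrt(-1/k)) - sqrt(2)*a^3/6 - a^2/2 + sqrt(2)*a*k/2 - 2*a


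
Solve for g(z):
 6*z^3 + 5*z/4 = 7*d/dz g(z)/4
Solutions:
 g(z) = C1 + 6*z^4/7 + 5*z^2/14


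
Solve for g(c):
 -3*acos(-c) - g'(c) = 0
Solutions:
 g(c) = C1 - 3*c*acos(-c) - 3*sqrt(1 - c^2)


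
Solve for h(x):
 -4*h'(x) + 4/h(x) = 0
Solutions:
 h(x) = -sqrt(C1 + 2*x)
 h(x) = sqrt(C1 + 2*x)


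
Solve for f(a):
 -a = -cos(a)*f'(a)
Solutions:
 f(a) = C1 + Integral(a/cos(a), a)


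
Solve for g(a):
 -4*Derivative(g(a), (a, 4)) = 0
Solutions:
 g(a) = C1 + C2*a + C3*a^2 + C4*a^3


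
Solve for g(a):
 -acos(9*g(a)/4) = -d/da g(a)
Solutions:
 Integral(1/acos(9*_y/4), (_y, g(a))) = C1 + a


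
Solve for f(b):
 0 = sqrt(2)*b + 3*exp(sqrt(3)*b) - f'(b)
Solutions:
 f(b) = C1 + sqrt(2)*b^2/2 + sqrt(3)*exp(sqrt(3)*b)


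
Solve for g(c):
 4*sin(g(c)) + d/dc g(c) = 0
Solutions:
 g(c) = -acos((-C1 - exp(8*c))/(C1 - exp(8*c))) + 2*pi
 g(c) = acos((-C1 - exp(8*c))/(C1 - exp(8*c)))


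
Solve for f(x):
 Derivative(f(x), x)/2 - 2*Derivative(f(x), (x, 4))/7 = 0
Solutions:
 f(x) = C1 + C4*exp(14^(1/3)*x/2) + (C2*sin(14^(1/3)*sqrt(3)*x/4) + C3*cos(14^(1/3)*sqrt(3)*x/4))*exp(-14^(1/3)*x/4)


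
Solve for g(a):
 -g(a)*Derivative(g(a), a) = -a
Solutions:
 g(a) = -sqrt(C1 + a^2)
 g(a) = sqrt(C1 + a^2)


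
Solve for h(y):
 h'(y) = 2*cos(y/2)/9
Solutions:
 h(y) = C1 + 4*sin(y/2)/9


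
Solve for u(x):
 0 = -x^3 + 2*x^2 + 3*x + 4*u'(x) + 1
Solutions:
 u(x) = C1 + x^4/16 - x^3/6 - 3*x^2/8 - x/4


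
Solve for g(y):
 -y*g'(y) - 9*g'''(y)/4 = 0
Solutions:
 g(y) = C1 + Integral(C2*airyai(-2^(2/3)*3^(1/3)*y/3) + C3*airybi(-2^(2/3)*3^(1/3)*y/3), y)


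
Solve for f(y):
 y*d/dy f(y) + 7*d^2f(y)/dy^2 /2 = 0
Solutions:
 f(y) = C1 + C2*erf(sqrt(7)*y/7)


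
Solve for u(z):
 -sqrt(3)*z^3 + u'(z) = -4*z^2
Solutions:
 u(z) = C1 + sqrt(3)*z^4/4 - 4*z^3/3


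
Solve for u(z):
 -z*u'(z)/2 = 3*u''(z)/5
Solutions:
 u(z) = C1 + C2*erf(sqrt(15)*z/6)


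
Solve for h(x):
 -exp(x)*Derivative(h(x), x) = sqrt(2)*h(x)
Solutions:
 h(x) = C1*exp(sqrt(2)*exp(-x))


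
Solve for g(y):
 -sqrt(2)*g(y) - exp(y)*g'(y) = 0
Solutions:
 g(y) = C1*exp(sqrt(2)*exp(-y))


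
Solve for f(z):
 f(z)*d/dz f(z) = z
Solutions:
 f(z) = -sqrt(C1 + z^2)
 f(z) = sqrt(C1 + z^2)


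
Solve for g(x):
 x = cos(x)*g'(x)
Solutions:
 g(x) = C1 + Integral(x/cos(x), x)


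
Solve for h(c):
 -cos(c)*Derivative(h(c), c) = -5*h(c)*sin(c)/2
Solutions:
 h(c) = C1/cos(c)^(5/2)


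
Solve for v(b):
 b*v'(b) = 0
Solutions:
 v(b) = C1


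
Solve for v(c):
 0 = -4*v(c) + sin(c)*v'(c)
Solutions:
 v(c) = C1*(cos(c)^2 - 2*cos(c) + 1)/(cos(c)^2 + 2*cos(c) + 1)


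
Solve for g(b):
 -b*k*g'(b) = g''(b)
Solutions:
 g(b) = Piecewise((-sqrt(2)*sqrt(pi)*C1*erf(sqrt(2)*b*sqrt(k)/2)/(2*sqrt(k)) - C2, (k > 0) | (k < 0)), (-C1*b - C2, True))


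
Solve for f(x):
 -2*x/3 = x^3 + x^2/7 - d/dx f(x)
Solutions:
 f(x) = C1 + x^4/4 + x^3/21 + x^2/3


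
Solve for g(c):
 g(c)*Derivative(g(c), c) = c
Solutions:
 g(c) = -sqrt(C1 + c^2)
 g(c) = sqrt(C1 + c^2)


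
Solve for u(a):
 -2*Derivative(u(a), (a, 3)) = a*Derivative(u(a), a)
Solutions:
 u(a) = C1 + Integral(C2*airyai(-2^(2/3)*a/2) + C3*airybi(-2^(2/3)*a/2), a)


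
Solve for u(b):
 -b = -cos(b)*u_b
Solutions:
 u(b) = C1 + Integral(b/cos(b), b)


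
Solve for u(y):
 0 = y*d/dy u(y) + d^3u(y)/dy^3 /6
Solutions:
 u(y) = C1 + Integral(C2*airyai(-6^(1/3)*y) + C3*airybi(-6^(1/3)*y), y)


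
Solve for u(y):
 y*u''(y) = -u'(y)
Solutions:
 u(y) = C1 + C2*log(y)


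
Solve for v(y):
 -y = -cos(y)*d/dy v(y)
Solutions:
 v(y) = C1 + Integral(y/cos(y), y)


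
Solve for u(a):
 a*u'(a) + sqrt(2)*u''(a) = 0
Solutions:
 u(a) = C1 + C2*erf(2^(1/4)*a/2)


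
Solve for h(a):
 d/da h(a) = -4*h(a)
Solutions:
 h(a) = C1*exp(-4*a)


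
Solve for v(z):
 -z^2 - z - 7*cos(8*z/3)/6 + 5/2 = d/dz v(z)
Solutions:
 v(z) = C1 - z^3/3 - z^2/2 + 5*z/2 - 7*sin(8*z/3)/16


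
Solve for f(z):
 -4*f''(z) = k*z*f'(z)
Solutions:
 f(z) = Piecewise((-sqrt(2)*sqrt(pi)*C1*erf(sqrt(2)*sqrt(k)*z/4)/sqrt(k) - C2, (k > 0) | (k < 0)), (-C1*z - C2, True))


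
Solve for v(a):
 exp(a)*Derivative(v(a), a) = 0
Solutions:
 v(a) = C1


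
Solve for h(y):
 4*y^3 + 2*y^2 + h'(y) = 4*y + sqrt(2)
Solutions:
 h(y) = C1 - y^4 - 2*y^3/3 + 2*y^2 + sqrt(2)*y


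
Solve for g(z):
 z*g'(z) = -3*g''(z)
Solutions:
 g(z) = C1 + C2*erf(sqrt(6)*z/6)


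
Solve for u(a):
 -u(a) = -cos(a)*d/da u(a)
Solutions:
 u(a) = C1*sqrt(sin(a) + 1)/sqrt(sin(a) - 1)


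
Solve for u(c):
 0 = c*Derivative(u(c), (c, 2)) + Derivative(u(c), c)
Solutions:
 u(c) = C1 + C2*log(c)


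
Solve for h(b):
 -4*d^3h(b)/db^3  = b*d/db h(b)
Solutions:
 h(b) = C1 + Integral(C2*airyai(-2^(1/3)*b/2) + C3*airybi(-2^(1/3)*b/2), b)


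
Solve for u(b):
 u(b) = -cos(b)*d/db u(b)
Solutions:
 u(b) = C1*sqrt(sin(b) - 1)/sqrt(sin(b) + 1)


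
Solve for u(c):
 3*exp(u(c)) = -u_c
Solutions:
 u(c) = log(1/(C1 + 3*c))


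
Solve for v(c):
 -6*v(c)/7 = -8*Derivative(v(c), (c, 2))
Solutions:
 v(c) = C1*exp(-sqrt(21)*c/14) + C2*exp(sqrt(21)*c/14)


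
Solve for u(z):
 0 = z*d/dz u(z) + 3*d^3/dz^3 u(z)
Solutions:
 u(z) = C1 + Integral(C2*airyai(-3^(2/3)*z/3) + C3*airybi(-3^(2/3)*z/3), z)


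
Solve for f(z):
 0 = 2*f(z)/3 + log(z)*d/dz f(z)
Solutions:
 f(z) = C1*exp(-2*li(z)/3)


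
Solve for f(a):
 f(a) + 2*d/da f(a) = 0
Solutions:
 f(a) = C1*exp(-a/2)


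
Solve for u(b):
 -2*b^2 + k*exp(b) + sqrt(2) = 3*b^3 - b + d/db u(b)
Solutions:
 u(b) = C1 - 3*b^4/4 - 2*b^3/3 + b^2/2 + sqrt(2)*b + k*exp(b)


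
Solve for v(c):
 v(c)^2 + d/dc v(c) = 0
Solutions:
 v(c) = 1/(C1 + c)


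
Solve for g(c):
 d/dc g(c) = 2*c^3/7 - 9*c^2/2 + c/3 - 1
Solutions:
 g(c) = C1 + c^4/14 - 3*c^3/2 + c^2/6 - c


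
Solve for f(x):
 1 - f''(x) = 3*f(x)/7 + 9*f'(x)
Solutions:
 f(x) = C1*exp(x*(-63 + sqrt(3885))/14) + C2*exp(-x*(sqrt(3885) + 63)/14) + 7/3


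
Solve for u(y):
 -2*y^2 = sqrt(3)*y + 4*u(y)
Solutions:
 u(y) = y*(-2*y - sqrt(3))/4


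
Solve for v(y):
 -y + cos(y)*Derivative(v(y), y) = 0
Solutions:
 v(y) = C1 + Integral(y/cos(y), y)


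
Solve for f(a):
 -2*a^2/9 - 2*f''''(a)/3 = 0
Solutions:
 f(a) = C1 + C2*a + C3*a^2 + C4*a^3 - a^6/1080


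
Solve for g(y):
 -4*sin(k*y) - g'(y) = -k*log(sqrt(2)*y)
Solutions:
 g(y) = C1 + k*y*(log(y) - 1) + k*y*log(2)/2 - 4*Piecewise((-cos(k*y)/k, Ne(k, 0)), (0, True))


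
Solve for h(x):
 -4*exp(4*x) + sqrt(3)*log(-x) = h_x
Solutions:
 h(x) = C1 + sqrt(3)*x*log(-x) - sqrt(3)*x - exp(4*x)


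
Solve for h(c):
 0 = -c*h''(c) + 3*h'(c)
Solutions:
 h(c) = C1 + C2*c^4


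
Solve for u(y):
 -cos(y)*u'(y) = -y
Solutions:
 u(y) = C1 + Integral(y/cos(y), y)


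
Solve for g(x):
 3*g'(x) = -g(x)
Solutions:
 g(x) = C1*exp(-x/3)


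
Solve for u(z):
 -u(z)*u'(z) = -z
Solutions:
 u(z) = -sqrt(C1 + z^2)
 u(z) = sqrt(C1 + z^2)


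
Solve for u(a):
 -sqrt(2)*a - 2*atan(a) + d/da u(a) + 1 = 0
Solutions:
 u(a) = C1 + sqrt(2)*a^2/2 + 2*a*atan(a) - a - log(a^2 + 1)


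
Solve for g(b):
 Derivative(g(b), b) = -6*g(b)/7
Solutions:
 g(b) = C1*exp(-6*b/7)


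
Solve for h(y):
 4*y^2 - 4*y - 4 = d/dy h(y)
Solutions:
 h(y) = C1 + 4*y^3/3 - 2*y^2 - 4*y


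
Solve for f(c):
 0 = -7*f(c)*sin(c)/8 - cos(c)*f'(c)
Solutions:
 f(c) = C1*cos(c)^(7/8)


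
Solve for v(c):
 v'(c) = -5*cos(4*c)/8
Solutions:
 v(c) = C1 - 5*sin(4*c)/32


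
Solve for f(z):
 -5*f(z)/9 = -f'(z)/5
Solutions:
 f(z) = C1*exp(25*z/9)


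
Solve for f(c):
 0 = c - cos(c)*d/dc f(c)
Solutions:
 f(c) = C1 + Integral(c/cos(c), c)


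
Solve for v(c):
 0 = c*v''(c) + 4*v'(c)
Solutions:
 v(c) = C1 + C2/c^3


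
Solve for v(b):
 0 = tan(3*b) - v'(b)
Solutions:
 v(b) = C1 - log(cos(3*b))/3


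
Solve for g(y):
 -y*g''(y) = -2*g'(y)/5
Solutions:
 g(y) = C1 + C2*y^(7/5)


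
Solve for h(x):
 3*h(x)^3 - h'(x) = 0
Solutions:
 h(x) = -sqrt(2)*sqrt(-1/(C1 + 3*x))/2
 h(x) = sqrt(2)*sqrt(-1/(C1 + 3*x))/2


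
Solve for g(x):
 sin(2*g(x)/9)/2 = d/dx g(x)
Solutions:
 -x/2 + 9*log(cos(2*g(x)/9) - 1)/4 - 9*log(cos(2*g(x)/9) + 1)/4 = C1


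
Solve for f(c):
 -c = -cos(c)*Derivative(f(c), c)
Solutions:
 f(c) = C1 + Integral(c/cos(c), c)


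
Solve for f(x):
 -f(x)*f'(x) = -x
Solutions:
 f(x) = -sqrt(C1 + x^2)
 f(x) = sqrt(C1 + x^2)


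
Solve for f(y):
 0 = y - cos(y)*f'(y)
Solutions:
 f(y) = C1 + Integral(y/cos(y), y)


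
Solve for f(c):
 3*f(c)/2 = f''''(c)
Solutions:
 f(c) = C1*exp(-2^(3/4)*3^(1/4)*c/2) + C2*exp(2^(3/4)*3^(1/4)*c/2) + C3*sin(2^(3/4)*3^(1/4)*c/2) + C4*cos(2^(3/4)*3^(1/4)*c/2)


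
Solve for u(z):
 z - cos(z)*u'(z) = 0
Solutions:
 u(z) = C1 + Integral(z/cos(z), z)


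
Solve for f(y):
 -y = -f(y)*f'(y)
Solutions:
 f(y) = -sqrt(C1 + y^2)
 f(y) = sqrt(C1 + y^2)
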